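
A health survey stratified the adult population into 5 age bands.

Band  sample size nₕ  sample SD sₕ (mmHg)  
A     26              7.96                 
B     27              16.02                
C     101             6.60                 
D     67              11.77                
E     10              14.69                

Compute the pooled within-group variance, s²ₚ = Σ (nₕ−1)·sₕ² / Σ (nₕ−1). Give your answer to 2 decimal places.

104.86

Degrees of freedom: 25 + 26 + 100 + 66 + 9 = 226.
Σ(nₕ−1)sₕ² = 25·63.3616 + 26·256.6404 + 100·43.56 + 66·138.5329 + 9·215.7961 = 23698.0267.
s²ₚ = 23698.0267 / 226 = 104.8585... → 104.86.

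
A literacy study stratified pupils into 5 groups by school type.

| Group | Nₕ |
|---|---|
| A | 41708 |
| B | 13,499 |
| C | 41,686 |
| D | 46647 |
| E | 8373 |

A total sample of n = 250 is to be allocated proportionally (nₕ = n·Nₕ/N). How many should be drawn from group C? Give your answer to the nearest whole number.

69

N = 41708 + 13499 + 41686 + 46647 + 8373 = 151913.
n_C = 250·41686/151913 = 68.602... → 69.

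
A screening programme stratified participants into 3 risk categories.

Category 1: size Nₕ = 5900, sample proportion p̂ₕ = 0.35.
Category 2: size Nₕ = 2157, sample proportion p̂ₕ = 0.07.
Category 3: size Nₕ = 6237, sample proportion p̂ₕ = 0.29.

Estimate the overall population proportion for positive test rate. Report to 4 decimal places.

0.2816

Wₕ = Nₕ/N with N = 14294: 0.4128, 0.1509, 0.4363.
p̂_st = 0.4128·0.35 + 0.1509·0.07 + 0.4363·0.29 ≈ 0.281567... → 0.2816.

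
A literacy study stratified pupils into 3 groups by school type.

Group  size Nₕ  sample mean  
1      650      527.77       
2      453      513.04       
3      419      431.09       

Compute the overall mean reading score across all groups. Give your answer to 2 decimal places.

496.77

x̄_st = (Σ Nₕx̄ₕ) / (Σ Nₕ) = (650·527.77 + 453·513.04 + 419·431.09) / 1522
= 756084.33 / 1522 = 496.7703... → 496.77.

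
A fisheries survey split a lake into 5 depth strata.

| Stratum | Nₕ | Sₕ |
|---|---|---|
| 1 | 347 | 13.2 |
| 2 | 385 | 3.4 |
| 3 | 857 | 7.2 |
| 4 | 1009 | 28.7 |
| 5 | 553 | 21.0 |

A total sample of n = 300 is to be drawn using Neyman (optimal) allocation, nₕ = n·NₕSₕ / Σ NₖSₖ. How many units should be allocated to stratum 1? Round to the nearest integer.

26

1: NₕSₕ = 347·13.2 = 4580.4
2: NₕSₕ = 385·3.4 = 1309
3: NₕSₕ = 857·7.2 = 6170.4
4: NₕSₕ = 1009·28.7 = 28958.3
5: NₕSₕ = 553·21.0 = 11613
Σ NₕSₕ = 52631.1.
n_1 = 300·4580.4/52631.1 = 26.109... → 26.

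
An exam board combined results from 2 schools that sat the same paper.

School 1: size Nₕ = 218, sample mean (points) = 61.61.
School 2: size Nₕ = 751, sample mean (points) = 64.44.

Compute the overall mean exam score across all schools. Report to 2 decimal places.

63.80

N = 969; weights Wₕ = Nₕ/N = (0.2250, 0.7750).
x̄_st = Σ Wₕ·x̄ₕ = 0.2250·61.61 + 0.7750·64.44 ≈ 63.8033...
→ 63.80.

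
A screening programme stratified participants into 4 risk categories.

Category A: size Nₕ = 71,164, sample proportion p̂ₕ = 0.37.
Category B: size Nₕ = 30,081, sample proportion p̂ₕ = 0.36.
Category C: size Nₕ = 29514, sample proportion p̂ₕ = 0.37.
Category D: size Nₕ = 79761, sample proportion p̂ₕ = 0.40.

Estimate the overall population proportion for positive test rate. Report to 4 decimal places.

Wₕ = Nₕ/N with N = 210520: 0.3380, 0.1429, 0.1402, 0.3789.
p̂_st = 0.3380·0.37 + 0.1429·0.36 + 0.1402·0.37 + 0.3789·0.40 ≈ 0.379937... → 0.3799.

0.3799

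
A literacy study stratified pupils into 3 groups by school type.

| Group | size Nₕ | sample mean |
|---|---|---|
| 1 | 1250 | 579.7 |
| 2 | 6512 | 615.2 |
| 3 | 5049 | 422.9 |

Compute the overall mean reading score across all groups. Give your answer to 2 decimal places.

x̄_st = (Σ Nₕx̄ₕ) / (Σ Nₕ) = (1250·579.7 + 6512·615.2 + 5049·422.9) / 12811
= 6866029.5 / 12811 = 535.9480... → 535.95.

535.95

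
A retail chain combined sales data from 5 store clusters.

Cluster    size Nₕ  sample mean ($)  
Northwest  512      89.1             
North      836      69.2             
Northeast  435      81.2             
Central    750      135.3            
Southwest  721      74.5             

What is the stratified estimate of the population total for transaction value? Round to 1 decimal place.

Estimate total by summing Nₕ·x̄ₕ over strata.
512·89.1 + 836·69.2 + 435·81.2 + 750·135.3 + 721·74.5 = 45619.2 + 57851.2 + 35322 + 101475 + 53714.5 = 293981.9.

293981.9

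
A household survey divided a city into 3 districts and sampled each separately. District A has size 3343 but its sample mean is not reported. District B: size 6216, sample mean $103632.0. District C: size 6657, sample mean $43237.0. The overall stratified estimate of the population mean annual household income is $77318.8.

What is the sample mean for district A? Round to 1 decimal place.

Σ Nₕx̄ₕ = N·μ, so 3343·x̄_A = 16216·77318.8 − (6216·103632.0 + 6657·43237.0).
= 1253801660.8 − 932005221 = 321796439.8.
x̄_A = 321796439.8 / 3343 = 96259.779... → 96259.8.

96259.8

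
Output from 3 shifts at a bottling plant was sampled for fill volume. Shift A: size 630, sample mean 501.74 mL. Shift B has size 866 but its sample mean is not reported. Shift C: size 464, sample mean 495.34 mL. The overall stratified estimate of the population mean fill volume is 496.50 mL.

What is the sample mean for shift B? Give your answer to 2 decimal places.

493.31

N = 630 + 866 + 464 = 1960.
Overall total = μ·N = 496.50·1960 = 973140.
Subtract the known strata: 630·501.74 + 464·495.34 = 545933.96.
Remaining total for shift B: 973140 − 545933.96 = 427206.04.
Divide by its size: 427206.04 / 866 = 493.3095... → 493.31.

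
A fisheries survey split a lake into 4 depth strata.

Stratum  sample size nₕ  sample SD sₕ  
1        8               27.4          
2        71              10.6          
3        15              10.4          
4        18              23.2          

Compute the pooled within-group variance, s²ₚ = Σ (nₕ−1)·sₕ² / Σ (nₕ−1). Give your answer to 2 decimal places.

220.23

Degrees of freedom: 7 + 70 + 14 + 17 = 108.
Σ(nₕ−1)sₕ² = 7·750.76 + 70·112.36 + 14·108.16 + 17·538.24 = 23784.84.
s²ₚ = 23784.84 / 108 = 220.23 → 220.23.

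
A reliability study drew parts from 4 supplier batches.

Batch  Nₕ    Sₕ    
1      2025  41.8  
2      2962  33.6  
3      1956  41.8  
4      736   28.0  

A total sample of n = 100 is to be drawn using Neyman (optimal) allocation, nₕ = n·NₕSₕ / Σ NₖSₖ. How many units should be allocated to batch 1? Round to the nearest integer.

Σ NₕSₕ = 2025·41.8 + 2962·33.6 + 1956·41.8 + 736·28.0 = 286537.
Share for 1: 84645/286537 = 0.29541.
n_1 = 100 × 0.29541 = 29.541... → 30.

30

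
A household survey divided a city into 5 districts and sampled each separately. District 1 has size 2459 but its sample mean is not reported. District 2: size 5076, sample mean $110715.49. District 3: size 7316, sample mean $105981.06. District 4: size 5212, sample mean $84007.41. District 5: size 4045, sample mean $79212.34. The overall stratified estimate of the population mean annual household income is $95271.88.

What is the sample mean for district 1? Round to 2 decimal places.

81823.78

N = 2459 + 5076 + 7316 + 5212 + 4045 = 24108.
Overall total = μ·N = 95271.88·24108 = 2296814483.04.
Subtract the known strata: 5076·110715.49 + 7316·105981.06 + 5212·84007.41 + 4045·79212.34 = 2095609798.42.
Remaining total for district 1: 2296814483.04 − 2095609798.42 = 201204684.62.
Divide by its size: 201204684.62 / 2459 = 81823.7839... → 81823.78.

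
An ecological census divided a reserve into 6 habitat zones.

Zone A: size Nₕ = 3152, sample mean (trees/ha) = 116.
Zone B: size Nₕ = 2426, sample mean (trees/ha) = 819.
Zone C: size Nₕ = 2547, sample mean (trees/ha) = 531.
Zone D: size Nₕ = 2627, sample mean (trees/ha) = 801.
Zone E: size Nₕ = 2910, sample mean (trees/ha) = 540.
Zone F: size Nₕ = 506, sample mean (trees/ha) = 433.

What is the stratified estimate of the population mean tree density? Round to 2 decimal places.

x̄_st = (Σ Nₕx̄ₕ) / (Σ Nₕ) = (3152·116 + 2426·819 + 2547·531 + 2627·801 + 2910·540 + 506·433) / 14168
= 7599708 / 14168 = 536.3995... → 536.40.

536.40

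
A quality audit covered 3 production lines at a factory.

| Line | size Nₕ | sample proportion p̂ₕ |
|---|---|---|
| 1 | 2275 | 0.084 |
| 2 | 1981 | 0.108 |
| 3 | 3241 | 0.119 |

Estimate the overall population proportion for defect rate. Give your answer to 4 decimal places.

Wₕ = Nₕ/N with N = 7497: 0.3035, 0.2642, 0.4323.
p̂_st = 0.3035·0.084 + 0.2642·0.108 + 0.4323·0.119 ≈ 0.105472... → 0.1055.

0.1055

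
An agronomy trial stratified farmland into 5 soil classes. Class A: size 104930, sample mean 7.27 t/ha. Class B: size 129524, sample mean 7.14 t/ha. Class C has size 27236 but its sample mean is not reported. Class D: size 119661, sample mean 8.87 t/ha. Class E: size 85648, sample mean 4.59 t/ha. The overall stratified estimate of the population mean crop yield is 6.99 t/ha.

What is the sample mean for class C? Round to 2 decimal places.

4.49

Σ Nₕx̄ₕ = N·μ, so 27236·x̄_C = 466999·6.99 − (104930·7.27 + 129524·7.14 + 119661·8.87 + 85648·4.59).
= 3264323.01 − 3142159.85 = 122163.16.
x̄_C = 122163.16 / 27236 = 4.4854... → 4.49.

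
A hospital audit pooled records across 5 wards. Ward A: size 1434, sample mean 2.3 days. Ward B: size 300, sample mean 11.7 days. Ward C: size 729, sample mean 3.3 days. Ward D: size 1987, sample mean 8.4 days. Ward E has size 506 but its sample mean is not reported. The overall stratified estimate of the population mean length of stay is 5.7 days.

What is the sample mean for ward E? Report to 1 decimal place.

4.6

N = 1434 + 300 + 729 + 1987 + 506 = 4956.
Overall total = μ·N = 5.7·4956 = 28249.2.
Subtract the known strata: 1434·2.3 + 300·11.7 + 729·3.3 + 1987·8.4 = 25904.7.
Remaining total for ward E: 28249.2 − 25904.7 = 2344.5.
Divide by its size: 2344.5 / 506 = 4.633... → 4.6.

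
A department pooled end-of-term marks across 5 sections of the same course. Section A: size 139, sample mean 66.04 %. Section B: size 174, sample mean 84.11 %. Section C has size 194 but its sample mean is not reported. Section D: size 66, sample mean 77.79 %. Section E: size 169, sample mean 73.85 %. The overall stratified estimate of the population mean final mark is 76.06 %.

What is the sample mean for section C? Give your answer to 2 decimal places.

77.36

N = 139 + 174 + 194 + 66 + 169 = 742.
Overall total = μ·N = 76.06·742 = 56436.52.
Subtract the known strata: 139·66.04 + 174·84.11 + 66·77.79 + 169·73.85 = 41429.49.
Remaining total for section C: 56436.52 − 41429.49 = 15007.03.
Divide by its size: 15007.03 / 194 = 77.3558... → 77.36.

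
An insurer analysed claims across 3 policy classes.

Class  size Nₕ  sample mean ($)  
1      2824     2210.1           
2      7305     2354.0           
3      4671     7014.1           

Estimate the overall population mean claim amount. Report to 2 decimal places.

3797.31

N = 14800; weights Wₕ = Nₕ/N = (0.1908, 0.4936, 0.3156).
x̄_st = Σ Wₕ·x̄ₕ = 0.1908·2210.1 + 0.4936·2354.0 + 0.3156·7014.1 ≈ 3797.3077...
→ 3797.31.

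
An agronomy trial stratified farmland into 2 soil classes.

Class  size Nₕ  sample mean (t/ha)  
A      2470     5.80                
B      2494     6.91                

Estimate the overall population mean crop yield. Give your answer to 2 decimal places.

N = 2470 + 2494 = 4964.
Overall mean = Σ (Nₕ/N)·x̄ₕ — weight by population share, not a simple average.
Σ Nₕx̄ₕ = 2470·5.80 + 2494·6.91 = 14326 + 17233.54 = 31559.54.
Divide by N: 31559.54 / 4964 = 6.3577... → 6.36.

6.36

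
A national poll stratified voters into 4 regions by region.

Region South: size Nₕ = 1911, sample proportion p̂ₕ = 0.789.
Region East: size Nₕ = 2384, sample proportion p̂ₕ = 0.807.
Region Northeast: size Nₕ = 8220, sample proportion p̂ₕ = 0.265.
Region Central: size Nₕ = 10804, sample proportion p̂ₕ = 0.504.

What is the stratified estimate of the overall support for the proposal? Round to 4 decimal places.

0.4741

Wₕ = Nₕ/N with N = 23319: 0.0820, 0.1022, 0.3525, 0.4633.
p̂_st = 0.0820·0.789 + 0.1022·0.807 + 0.3525·0.265 + 0.4633·0.504 ≈ 0.474085... → 0.4741.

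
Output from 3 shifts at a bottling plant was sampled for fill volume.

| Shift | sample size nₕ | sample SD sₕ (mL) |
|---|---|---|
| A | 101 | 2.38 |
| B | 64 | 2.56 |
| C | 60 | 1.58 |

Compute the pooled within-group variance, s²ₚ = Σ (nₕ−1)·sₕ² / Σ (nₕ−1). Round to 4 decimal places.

5.0748

A: (101−1)·2.38² = 100·5.6644 = 566.44
B: (64−1)·2.56² = 63·6.5536 = 412.8768
C: (60−1)·1.58² = 59·2.4964 = 147.2876
Numerator = 1126.6044; denominator = Σ(nₕ−1) = 222.
s²ₚ = 1126.6044/222 = 5.074795... → 5.0748.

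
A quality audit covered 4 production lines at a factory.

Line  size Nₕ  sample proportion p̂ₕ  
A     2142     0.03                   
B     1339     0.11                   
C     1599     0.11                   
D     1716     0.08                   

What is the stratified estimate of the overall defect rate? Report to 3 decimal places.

0.077

Wₕ = Nₕ/N with N = 6796: 0.3152, 0.1970, 0.2353, 0.2525.
p̂_st = 0.3152·0.03 + 0.1970·0.11 + 0.2353·0.11 + 0.2525·0.08 ≈ 0.07721... → 0.077.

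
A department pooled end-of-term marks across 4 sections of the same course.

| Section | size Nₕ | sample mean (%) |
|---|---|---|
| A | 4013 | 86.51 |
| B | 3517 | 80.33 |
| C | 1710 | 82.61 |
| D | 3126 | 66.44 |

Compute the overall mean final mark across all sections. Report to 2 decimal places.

79.14

N = 12366; weights Wₕ = Nₕ/N = (0.3245, 0.2844, 0.1383, 0.2528).
x̄_st = Σ Wₕ·x̄ₕ = 0.3245·86.51 + 0.2844·80.33 + 0.1383·82.61 + 0.2528·66.44 ≈ 79.1396...
→ 79.14.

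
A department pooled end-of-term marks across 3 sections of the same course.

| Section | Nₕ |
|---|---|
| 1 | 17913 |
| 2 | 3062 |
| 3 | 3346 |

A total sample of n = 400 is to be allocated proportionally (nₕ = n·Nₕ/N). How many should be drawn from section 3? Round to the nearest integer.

55

N = 17913 + 3062 + 3346 = 24321.
n_3 = 400·3346/24321 = 55.031... → 55.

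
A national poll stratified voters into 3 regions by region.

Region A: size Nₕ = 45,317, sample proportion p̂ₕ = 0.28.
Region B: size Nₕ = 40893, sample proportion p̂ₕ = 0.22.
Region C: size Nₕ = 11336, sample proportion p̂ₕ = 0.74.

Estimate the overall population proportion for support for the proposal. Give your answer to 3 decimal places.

0.308

N = 45317 + 40893 + 11336 = 97546.
Overall proportion = Σ (Nₕ/N)·p̂ₕ.
Σ Nₕp̂ₕ = 12688.76 + 8996.46 + 8388.64 = 30073.86.
30073.86 / 97546 = 0.30830... → 0.308.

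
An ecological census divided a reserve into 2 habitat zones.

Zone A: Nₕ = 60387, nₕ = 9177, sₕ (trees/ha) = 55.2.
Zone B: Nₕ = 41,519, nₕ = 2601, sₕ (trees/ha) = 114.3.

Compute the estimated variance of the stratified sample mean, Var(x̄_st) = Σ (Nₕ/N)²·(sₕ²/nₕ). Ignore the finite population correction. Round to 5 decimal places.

N = 101906; Wₕ = Nₕ/N.
zone A: (60387/101906)²·55.2²/9177 = 0.11659095
zone B: (41519/101906)²·114.3²/2601 = 0.83377020
Sum = 0.95036114 → 0.95036.

0.95036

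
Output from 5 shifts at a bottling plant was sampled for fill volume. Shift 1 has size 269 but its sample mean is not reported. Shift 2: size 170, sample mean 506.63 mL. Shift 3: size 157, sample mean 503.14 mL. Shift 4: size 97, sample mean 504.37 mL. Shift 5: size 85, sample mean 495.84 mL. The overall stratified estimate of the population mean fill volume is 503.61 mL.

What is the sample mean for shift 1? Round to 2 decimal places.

504.16

N = 269 + 170 + 157 + 97 + 85 = 778.
Overall total = μ·N = 503.61·778 = 391808.58.
Subtract the known strata: 170·506.63 + 157·503.14 + 97·504.37 + 85·495.84 = 256190.37.
Remaining total for shift 1: 391808.58 − 256190.37 = 135618.21.
Divide by its size: 135618.21 / 269 = 504.1569... → 504.16.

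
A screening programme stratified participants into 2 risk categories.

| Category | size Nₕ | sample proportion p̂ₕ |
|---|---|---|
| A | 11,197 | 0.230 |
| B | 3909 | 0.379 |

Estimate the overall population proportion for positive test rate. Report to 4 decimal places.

0.2686

N = 11197 + 3909 = 15106.
Overall proportion = Σ (Nₕ/N)·p̂ₕ.
Σ Nₕp̂ₕ = 2575.31 + 1481.511 = 4056.821.
4056.821 / 15106 = 0.268557... → 0.2686.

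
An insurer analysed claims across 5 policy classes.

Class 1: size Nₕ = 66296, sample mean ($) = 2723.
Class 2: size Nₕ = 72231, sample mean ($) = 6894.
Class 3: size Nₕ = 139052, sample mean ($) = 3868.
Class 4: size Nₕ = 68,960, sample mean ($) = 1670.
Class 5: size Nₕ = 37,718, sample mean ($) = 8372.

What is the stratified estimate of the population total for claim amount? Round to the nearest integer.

1647275954

Estimate total by summing Nₕ·x̄ₕ over strata.
66296·2723 + 72231·6894 + 139052·3868 + 68960·1670 + 37718·8372 = 180524008 + 497960514 + 537853136 + 115163200 + 315775096 = 1647275954.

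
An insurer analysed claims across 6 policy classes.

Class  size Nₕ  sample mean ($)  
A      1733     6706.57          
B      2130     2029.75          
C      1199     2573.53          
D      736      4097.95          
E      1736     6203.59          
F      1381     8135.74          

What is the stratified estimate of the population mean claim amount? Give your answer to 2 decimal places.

4941.39

N = 1733 + 2130 + 1199 + 736 + 1736 + 1381 = 8915.
Weight each subgroup mean by Nₕ/N and sum.
Σ Nₕx̄ₕ = 1733·6706.57 + 2130·2029.75 + 1199·2573.53 + 736·4097.95 + 1736·6203.59 + 1381·8135.74 = 11622485.81 + 4323367.5 + 3085662.47 + 3016091.2 + 10769432.24 + 11235456.94 = 44052496.16.
Divide by N: 44052496.16 / 8915 = 4941.3905... → 4941.39.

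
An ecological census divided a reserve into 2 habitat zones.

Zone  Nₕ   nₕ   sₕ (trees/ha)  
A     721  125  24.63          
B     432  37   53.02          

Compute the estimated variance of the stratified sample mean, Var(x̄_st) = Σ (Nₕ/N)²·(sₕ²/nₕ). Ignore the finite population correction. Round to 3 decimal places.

12.563

N = 1153; Wₕ = Nₕ/N.
zone A: (721/1153)²·24.63²/125 = 1.897714
zone B: (432/1153)²·53.02²/37 = 10.665632
Sum = 12.563346 → 12.563.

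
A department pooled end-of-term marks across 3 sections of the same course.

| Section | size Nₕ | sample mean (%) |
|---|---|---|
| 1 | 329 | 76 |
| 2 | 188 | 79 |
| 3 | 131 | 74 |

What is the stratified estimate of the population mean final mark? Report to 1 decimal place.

76.5

N = 648; weights Wₕ = Nₕ/N = (0.5077, 0.2901, 0.2022).
x̄_st = Σ Wₕ·x̄ₕ = 0.5077·76 + 0.2901·79 + 0.2022·74 ≈ 76.466...
→ 76.5.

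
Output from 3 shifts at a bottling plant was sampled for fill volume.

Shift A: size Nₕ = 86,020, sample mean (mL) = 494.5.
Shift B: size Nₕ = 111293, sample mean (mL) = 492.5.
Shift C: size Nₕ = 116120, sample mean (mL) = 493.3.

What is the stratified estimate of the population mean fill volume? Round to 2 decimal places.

N = 313433; weights Wₕ = Nₕ/N = (0.2744, 0.3551, 0.3705).
x̄_st = Σ Wₕ·x̄ₕ = 0.2744·494.5 + 0.3551·492.5 + 0.3705·493.3 ≈ 493.3453...
→ 493.35.

493.35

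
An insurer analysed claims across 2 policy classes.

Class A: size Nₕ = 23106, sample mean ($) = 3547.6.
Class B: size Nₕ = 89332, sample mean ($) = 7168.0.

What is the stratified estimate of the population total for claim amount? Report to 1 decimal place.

A: 23106·3547.6 = 81970845.6
B: 89332·7168.0 = 640331776
τ̂ = Σ Nₕx̄ₕ = 722302621.6.

722302621.6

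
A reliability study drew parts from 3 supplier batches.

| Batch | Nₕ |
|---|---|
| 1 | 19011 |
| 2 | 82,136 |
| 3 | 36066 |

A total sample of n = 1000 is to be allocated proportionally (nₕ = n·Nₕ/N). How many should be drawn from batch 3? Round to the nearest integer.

N = 19011 + 82136 + 36066 = 137213.
n_3 = 1000·36066/137213 = 262.847... → 263.

263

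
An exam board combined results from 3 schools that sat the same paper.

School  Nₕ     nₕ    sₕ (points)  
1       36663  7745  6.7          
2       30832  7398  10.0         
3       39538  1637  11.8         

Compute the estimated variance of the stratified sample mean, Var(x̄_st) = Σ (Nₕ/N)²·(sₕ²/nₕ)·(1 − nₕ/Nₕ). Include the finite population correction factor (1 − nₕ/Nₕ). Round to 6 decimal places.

N = 107033; Wₕ = Nₕ/N.
school 1: (36663/107033)²·6.7²/7745·(1 − 7745/36663) = 0.000536400
school 2: (30832/107033)²·10.0²/7398·(1 − 7398/30832) = 0.000852508
school 3: (39538/107033)²·11.8²/1637·(1 − 1637/39538) = 0.011126160
Sum = 0.012515068 → 0.012515.

0.012515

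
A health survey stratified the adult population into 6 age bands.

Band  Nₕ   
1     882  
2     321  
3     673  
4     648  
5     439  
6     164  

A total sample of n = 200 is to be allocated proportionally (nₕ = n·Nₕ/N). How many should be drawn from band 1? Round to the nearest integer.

56

N = 882 + 321 + 673 + 648 + 439 + 164 = 3127.
n_1 = 200·882/3127 = 56.412... → 56.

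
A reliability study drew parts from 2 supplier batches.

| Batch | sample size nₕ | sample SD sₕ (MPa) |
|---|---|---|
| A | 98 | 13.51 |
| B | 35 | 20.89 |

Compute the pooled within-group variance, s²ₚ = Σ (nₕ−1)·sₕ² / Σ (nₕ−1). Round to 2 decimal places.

Degrees of freedom: 97 + 34 = 131.
Σ(nₕ−1)sₕ² = 97·182.5201 + 34·436.3921 = 32541.7811.
s²ₚ = 32541.7811 / 131 = 248.4105... → 248.41.

248.41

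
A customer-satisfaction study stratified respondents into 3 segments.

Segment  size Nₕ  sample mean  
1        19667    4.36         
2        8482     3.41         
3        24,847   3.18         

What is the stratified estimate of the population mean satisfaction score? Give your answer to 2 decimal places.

N = 52996; weights Wₕ = Nₕ/N = (0.3711, 0.1600, 0.4688).
x̄_st = Σ Wₕ·x̄ₕ = 0.3711·4.36 + 0.1600·3.41 + 0.4688·3.18 ≈ 3.6547...
→ 3.65.

3.65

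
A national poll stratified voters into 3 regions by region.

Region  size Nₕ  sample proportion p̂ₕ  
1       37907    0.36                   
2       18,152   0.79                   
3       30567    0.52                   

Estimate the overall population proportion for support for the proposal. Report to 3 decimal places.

0.507

Wₕ = Nₕ/N with N = 86626: 0.4376, 0.2095, 0.3529.
p̂_st = 0.4376·0.36 + 0.2095·0.79 + 0.3529·0.52 ≈ 0.50656... → 0.507.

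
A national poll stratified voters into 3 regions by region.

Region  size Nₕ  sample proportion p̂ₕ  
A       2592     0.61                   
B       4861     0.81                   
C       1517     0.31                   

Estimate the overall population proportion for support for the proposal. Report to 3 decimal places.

Wₕ = Nₕ/N with N = 8970: 0.2890, 0.5419, 0.1691.
p̂_st = 0.2890·0.61 + 0.5419·0.81 + 0.1691·0.31 ≈ 0.66765... → 0.668.

0.668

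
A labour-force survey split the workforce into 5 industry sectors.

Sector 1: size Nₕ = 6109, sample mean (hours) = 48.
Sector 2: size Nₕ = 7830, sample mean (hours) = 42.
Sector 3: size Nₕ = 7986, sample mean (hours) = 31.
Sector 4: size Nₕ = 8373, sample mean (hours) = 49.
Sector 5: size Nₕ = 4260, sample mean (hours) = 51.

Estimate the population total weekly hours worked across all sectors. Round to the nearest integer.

1: 6109·48 = 293232
2: 7830·42 = 328860
3: 7986·31 = 247566
4: 8373·49 = 410277
5: 4260·51 = 217260
τ̂ = Σ Nₕx̄ₕ = 1497195.

1497195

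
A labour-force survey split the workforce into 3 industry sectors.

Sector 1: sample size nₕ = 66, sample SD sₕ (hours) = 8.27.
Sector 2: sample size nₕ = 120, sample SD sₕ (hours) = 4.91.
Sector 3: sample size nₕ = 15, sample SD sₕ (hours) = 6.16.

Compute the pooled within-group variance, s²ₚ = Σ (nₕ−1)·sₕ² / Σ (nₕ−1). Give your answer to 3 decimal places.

39.624

1: (66−1)·8.27² = 65·68.3929 = 4445.5385
2: (120−1)·4.91² = 119·24.1081 = 2868.8639
3: (15−1)·6.16² = 14·37.9456 = 531.2384
Numerator = 7845.6408; denominator = Σ(nₕ−1) = 198.
s²ₚ = 7845.6408/198 = 39.62445... → 39.624.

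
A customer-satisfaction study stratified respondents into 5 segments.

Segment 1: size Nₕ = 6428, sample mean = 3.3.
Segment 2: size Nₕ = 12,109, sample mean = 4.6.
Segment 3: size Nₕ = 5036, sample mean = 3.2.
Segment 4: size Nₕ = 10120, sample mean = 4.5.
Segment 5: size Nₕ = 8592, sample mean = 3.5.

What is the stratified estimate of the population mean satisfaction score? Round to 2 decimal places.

N = 42285; weights Wₕ = Nₕ/N = (0.1520, 0.2864, 0.1191, 0.2393, 0.2032).
x̄_st = Σ Wₕ·x̄ₕ = 0.1520·3.3 + 0.2864·4.6 + 0.1191·3.2 + 0.2393·4.5 + 0.2032·3.5 ≈ 3.9882...
→ 3.99.

3.99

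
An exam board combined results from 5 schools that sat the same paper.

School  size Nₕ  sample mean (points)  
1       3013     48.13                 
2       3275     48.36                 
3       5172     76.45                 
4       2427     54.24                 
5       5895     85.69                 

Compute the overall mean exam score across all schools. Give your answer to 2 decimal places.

N = 3013 + 3275 + 5172 + 2427 + 5895 = 19782.
The stratified mean weights each stratum mean by its population share Nₕ/N.
Σ Nₕx̄ₕ = 3013·48.13 + 3275·48.36 + 5172·76.45 + 2427·54.24 + 5895·85.69 = 145015.69 + 158379 + 395399.4 + 131640.48 + 505142.55 = 1335577.12.
Divide by N: 1335577.12 / 19782 = 67.5148... → 67.51.

67.51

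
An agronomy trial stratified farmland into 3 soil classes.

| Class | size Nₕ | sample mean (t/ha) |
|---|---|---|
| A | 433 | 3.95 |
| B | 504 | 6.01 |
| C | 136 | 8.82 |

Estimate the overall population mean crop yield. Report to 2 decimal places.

N = 433 + 504 + 136 = 1073.
Overall mean = Σ (Nₕ/N)·x̄ₕ — weight by population share, not a simple average.
Σ Nₕx̄ₕ = 433·3.95 + 504·6.01 + 136·8.82 = 1710.35 + 3029.04 + 1199.52 = 5938.91.
Divide by N: 5938.91 / 1073 = 5.5349... → 5.53.

5.53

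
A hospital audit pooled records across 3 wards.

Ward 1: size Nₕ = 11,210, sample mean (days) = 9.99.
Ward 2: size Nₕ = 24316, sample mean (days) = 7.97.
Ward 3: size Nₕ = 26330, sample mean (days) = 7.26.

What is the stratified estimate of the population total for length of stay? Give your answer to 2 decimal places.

Estimate total by summing Nₕ·x̄ₕ over strata.
11210·9.99 + 24316·7.97 + 26330·7.26 = 111987.9 + 193798.52 + 191155.8 = 496942.22.

496942.22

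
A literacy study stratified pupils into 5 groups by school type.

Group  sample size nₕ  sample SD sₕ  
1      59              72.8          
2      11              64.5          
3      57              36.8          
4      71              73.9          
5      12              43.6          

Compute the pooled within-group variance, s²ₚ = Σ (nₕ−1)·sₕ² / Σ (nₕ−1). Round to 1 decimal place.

Degrees of freedom: 58 + 10 + 56 + 70 + 11 = 205.
Σ(nₕ−1)sₕ² = 58·5299.84 + 10·4160.25 + 56·1354.24 + 70·5461.21 + 11·1900.96 = 828025.92.
s²ₚ = 828025.92 / 205 = 4039.151... → 4039.2.

4039.2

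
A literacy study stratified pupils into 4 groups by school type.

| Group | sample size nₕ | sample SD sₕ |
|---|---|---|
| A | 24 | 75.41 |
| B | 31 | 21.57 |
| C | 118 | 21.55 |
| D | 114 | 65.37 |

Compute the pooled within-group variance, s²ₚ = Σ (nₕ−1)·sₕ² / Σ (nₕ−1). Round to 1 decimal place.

A: (24−1)·75.41² = 23·5686.6681 = 130793.3663
B: (31−1)·21.57² = 30·465.2649 = 13957.947
C: (118−1)·21.55² = 117·464.4025 = 54335.0925
D: (114−1)·65.37² = 113·4273.2369 = 482875.7697
Numerator = 681962.1755; denominator = Σ(nₕ−1) = 283.
s²ₚ = 681962.1755/283 = 2409.760... → 2409.8.

2409.8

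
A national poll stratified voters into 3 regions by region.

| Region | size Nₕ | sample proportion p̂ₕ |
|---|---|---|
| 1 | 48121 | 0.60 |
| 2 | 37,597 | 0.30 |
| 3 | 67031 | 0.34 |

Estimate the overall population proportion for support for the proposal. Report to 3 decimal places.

0.412

Wₕ = Nₕ/N with N = 152749: 0.3150, 0.2461, 0.4388.
p̂_st = 0.3150·0.60 + 0.2461·0.30 + 0.4388·0.34 ≈ 0.41206... → 0.412.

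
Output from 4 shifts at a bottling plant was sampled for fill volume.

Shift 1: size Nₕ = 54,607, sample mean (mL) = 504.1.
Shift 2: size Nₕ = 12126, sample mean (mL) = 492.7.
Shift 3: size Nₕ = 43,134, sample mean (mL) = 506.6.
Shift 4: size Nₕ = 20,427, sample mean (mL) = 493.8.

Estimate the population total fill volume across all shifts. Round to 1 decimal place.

65440405.9

Population total = Σ Nₕ·x̄ₕ (each stratum's size times its mean).
54607·504.1 + 12126·492.7 + 43134·506.6 + 20427·493.8 = 27527388.7 + 5974480.2 + 21851684.4 + 10086852.6 = 65440405.9.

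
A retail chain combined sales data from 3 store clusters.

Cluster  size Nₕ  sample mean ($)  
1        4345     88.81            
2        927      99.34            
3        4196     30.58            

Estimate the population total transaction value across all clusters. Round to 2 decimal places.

Population total = Σ Nₕ·x̄ₕ (each stratum's size times its mean).
4345·88.81 + 927·99.34 + 4196·30.58 = 385879.45 + 92088.18 + 128313.68 = 606281.31.

606281.31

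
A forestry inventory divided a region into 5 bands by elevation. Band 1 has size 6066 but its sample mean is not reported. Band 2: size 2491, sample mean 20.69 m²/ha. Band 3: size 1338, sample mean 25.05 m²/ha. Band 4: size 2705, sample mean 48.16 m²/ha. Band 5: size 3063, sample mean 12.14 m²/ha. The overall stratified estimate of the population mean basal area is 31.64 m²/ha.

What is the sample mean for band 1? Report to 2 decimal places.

Σ Nₕx̄ₕ = N·μ, so 6066·x̄_1 = 15663·31.64 − (2491·20.69 + 1338·25.05 + 2705·48.16 + 3063·12.14).
= 495577.32 − 252513.31 = 243064.01.
x̄_1 = 243064.01 / 6066 = 40.0699... → 40.07.

40.07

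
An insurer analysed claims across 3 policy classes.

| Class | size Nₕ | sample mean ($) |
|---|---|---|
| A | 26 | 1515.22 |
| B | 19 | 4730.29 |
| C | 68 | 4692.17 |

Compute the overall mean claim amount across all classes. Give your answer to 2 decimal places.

x̄_st = (Σ Nₕx̄ₕ) / (Σ Nₕ) = (26·1515.22 + 19·4730.29 + 68·4692.17) / 113
= 448338.79 / 113 = 3967.5999... → 3967.60.

3967.60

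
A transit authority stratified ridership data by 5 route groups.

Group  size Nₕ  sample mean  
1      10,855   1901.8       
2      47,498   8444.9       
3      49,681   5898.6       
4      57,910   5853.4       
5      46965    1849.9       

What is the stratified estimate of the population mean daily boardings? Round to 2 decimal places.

N = 10855 + 47498 + 49681 + 57910 + 46965 = 212909.
Weight each subgroup mean by Nₕ/N and sum.
Σ Nₕx̄ₕ = 10855·1901.8 + 47498·8444.9 + 49681·5898.6 + 57910·5853.4 + 46965·1849.9 = 20644039 + 401115860.2 + 293048346.6 + 338970394 + 86880553.5 = 1140659193.3.
Divide by N: 1140659193.3 / 212909 = 5357.4964... → 5357.50.

5357.50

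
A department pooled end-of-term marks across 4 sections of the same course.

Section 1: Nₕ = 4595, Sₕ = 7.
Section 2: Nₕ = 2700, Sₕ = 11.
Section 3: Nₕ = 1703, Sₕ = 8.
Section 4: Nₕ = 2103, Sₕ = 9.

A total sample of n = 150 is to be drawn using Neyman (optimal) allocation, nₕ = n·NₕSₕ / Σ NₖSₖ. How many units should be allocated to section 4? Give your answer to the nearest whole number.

30

1: NₕSₕ = 4595·7 = 32165
2: NₕSₕ = 2700·11 = 29700
3: NₕSₕ = 1703·8 = 13624
4: NₕSₕ = 2103·9 = 18927
Σ NₕSₕ = 94416.
n_4 = 150·18927/94416 = 30.070... → 30.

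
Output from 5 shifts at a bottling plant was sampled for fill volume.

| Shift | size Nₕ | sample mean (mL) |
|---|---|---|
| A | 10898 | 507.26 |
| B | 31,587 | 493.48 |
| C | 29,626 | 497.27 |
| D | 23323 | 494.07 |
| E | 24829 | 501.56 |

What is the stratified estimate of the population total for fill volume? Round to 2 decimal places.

Estimate total by summing Nₕ·x̄ₕ over strata.
10898·507.26 + 31587·493.48 + 29626·497.27 + 23323·494.07 + 24829·501.56 = 5528119.48 + 15587552.76 + 14732121.02 + 11523194.61 + 12453233.24 = 59824221.11.

59824221.11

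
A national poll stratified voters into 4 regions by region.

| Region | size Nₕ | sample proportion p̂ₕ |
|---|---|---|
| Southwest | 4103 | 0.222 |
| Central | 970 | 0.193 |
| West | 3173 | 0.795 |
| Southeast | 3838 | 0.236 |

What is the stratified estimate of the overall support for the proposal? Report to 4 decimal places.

N = 4103 + 970 + 3173 + 3838 = 12084.
Overall proportion = Σ (Nₕ/N)·p̂ₕ.
Σ Nₕp̂ₕ = 910.866 + 187.21 + 2522.535 + 905.768 = 4526.379.
4526.379 / 12084 = 0.374576... → 0.3746.

0.3746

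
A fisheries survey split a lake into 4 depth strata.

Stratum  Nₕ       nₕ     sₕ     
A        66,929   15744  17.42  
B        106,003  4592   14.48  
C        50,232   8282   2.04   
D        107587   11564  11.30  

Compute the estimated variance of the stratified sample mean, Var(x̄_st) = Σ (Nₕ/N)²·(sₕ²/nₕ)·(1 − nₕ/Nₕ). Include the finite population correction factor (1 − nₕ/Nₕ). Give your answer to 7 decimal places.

N = 330751. Term for each stratum: Wₕ²sₕ²/nₕ·(1−nₕ/Nₕ).
Var(x̄_st) = 0.0006035815 + 0.0044867940 + 0.0000096791 + 0.0010427532 = 0.0061428079 → 0.0061428.

0.0061428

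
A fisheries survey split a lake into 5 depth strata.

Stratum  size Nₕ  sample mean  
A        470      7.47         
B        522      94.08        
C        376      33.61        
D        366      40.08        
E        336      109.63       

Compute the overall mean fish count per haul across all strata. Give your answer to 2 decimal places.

56.41

x̄_st = (Σ Nₕx̄ₕ) / (Σ Nₕ) = (470·7.47 + 522·94.08 + 376·33.61 + 366·40.08 + 336·109.63) / 2070
= 116762.98 / 2070 = 56.4072... → 56.41.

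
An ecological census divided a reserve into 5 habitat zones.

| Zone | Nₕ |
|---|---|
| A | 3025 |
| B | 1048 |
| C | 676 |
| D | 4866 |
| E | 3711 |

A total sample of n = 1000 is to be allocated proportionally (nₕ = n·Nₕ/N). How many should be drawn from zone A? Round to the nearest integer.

N = 3025 + 1048 + 676 + 4866 + 3711 = 13326.
n_A = 1000·3025/13326 = 227.000... → 227.

227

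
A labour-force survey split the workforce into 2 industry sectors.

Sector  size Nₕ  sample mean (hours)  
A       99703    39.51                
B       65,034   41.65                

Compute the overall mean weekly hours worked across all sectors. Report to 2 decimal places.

N = 99703 + 65034 = 164737.
Overall mean = Σ (Nₕ/N)·x̄ₕ — weight by population share, not a simple average.
Σ Nₕx̄ₕ = 99703·39.51 + 65034·41.65 = 3939265.53 + 2708666.1 = 6647931.63.
Divide by N: 6647931.63 / 164737 = 40.3548... → 40.35.

40.35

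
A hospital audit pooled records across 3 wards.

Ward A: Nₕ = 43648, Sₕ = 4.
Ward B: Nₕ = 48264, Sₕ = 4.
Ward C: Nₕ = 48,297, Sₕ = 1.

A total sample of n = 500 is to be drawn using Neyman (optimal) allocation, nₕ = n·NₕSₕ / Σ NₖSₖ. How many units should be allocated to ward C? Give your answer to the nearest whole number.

58

Σ NₕSₕ = 43648·4 + 48264·4 + 48297·1 = 415945.
Share for C: 48297/415945 = 0.11611.
n_C = 500 × 0.11611 = 58.057... → 58.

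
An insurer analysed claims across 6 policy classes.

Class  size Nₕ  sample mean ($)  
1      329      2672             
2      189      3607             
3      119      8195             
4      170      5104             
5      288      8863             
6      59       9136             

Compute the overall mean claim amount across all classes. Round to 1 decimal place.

5628.5

N = 329 + 189 + 119 + 170 + 288 + 59 = 1154.
Weight each subgroup mean by Nₕ/N and sum.
Σ Nₕx̄ₕ = 329·2672 + 189·3607 + 119·8195 + 170·5104 + 288·8863 + 59·9136 = 879088 + 681723 + 975205 + 867680 + 2552544 + 539024 = 6495264.
Divide by N: 6495264 / 1154 = 5628.478... → 5628.5.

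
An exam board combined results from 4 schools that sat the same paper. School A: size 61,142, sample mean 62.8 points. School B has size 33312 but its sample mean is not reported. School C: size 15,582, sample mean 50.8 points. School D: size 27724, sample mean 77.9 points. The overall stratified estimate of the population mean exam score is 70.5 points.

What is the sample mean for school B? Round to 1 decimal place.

87.7

N = 61142 + 33312 + 15582 + 27724 = 137760.
Overall total = μ·N = 70.5·137760 = 9712080.
Subtract the known strata: 61142·62.8 + 15582·50.8 + 27724·77.9 = 6790982.8.
Remaining total for school B: 9712080 − 6790982.8 = 2921097.2.
Divide by its size: 2921097.2 / 33312 = 87.689... → 87.7.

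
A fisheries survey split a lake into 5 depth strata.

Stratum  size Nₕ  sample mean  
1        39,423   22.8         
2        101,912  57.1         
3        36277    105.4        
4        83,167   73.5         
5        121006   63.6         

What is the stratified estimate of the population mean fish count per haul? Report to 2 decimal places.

N = 381785; weights Wₕ = Nₕ/N = (0.1033, 0.2669, 0.0950, 0.2178, 0.3169).
x̄_st = Σ Wₕ·x̄ₕ = 0.1033·22.8 + 0.2669·57.1 + 0.0950·105.4 + 0.2178·73.5 + 0.3169·63.6 ≈ 63.7803...
→ 63.78.

63.78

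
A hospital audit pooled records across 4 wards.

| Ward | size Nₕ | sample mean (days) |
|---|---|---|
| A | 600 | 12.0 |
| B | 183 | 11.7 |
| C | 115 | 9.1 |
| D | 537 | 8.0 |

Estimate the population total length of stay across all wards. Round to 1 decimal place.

A: 600·12.0 = 7200
B: 183·11.7 = 2141.1
C: 115·9.1 = 1046.5
D: 537·8.0 = 4296
τ̂ = Σ Nₕx̄ₕ = 14683.6.

14683.6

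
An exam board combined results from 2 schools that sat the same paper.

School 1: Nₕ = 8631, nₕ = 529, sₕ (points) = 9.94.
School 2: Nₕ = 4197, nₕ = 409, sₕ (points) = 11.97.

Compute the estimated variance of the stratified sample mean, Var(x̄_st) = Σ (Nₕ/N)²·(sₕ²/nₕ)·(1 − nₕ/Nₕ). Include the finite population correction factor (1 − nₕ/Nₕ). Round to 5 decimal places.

0.11321

N = 12828; Wₕ = Nₕ/N.
school 1: (8631/12828)²·9.94²/529·(1 − 529/8631) = 0.07936930
school 2: (4197/12828)²·11.97²/409·(1 − 409/4197) = 0.03384512
Sum = 0.11321442 → 0.11321.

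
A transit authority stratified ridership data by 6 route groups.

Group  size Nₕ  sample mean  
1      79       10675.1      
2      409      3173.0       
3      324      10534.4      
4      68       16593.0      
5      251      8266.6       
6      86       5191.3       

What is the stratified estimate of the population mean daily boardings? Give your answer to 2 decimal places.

N = 1217; weights Wₕ = Nₕ/N = (0.0649, 0.3361, 0.2662, 0.0559, 0.2062, 0.0707).
x̄_st = Σ Wₕ·x̄ₕ = 0.0649·10675.1 + 0.3361·3173.0 + 0.2662·10534.4 + 0.0559·16593.0 + 0.2062·8266.6 + 0.0707·5191.3 ≈ 7562.8002...
→ 7562.80.

7562.80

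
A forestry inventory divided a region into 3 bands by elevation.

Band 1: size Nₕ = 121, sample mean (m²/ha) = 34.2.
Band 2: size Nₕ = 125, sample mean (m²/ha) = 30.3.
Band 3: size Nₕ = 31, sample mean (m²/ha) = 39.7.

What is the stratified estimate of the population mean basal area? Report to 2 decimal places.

x̄_st = (Σ Nₕx̄ₕ) / (Σ Nₕ) = (121·34.2 + 125·30.3 + 31·39.7) / 277
= 9156.4 / 277 = 33.0556... → 33.06.

33.06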